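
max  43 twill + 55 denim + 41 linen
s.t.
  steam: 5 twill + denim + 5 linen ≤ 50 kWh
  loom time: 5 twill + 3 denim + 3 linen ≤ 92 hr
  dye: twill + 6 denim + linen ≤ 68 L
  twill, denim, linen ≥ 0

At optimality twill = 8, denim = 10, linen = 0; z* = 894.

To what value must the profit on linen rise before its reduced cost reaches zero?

43

Check each constraint at x*: steam 50/50 (tight); loom time 70/92 (slack 22); dye 68/68 (tight).
Slack constraints have shadow price 0 (complementary slackness).
The binding rows give the dual system: 5·y_steam + 1·y_dye = 43 and 1·y_steam + 6·y_dye = 55.
This yields shadow prices y_steam = 7, y_dye = 8.
linen enters the basis when its profit ≥ yᵀa₃ = 7·5 + 8·1 = 43.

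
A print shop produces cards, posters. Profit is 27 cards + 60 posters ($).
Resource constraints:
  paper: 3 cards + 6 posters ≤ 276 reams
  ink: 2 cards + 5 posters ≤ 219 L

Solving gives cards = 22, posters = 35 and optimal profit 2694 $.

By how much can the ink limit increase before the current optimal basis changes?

Binding constraints: paper, ink. The basis is B = [[3,6],[2,5]] with det 3.
Per unit increase in ink, x* moves by d = (-2, 1).
The basis stays optimal until cards reaches 0; allowable increase = 11 L.

11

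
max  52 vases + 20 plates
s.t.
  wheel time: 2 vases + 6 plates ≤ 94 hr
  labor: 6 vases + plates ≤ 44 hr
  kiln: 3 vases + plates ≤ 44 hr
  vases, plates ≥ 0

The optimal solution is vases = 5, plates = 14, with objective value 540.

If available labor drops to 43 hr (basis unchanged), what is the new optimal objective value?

532

Check each constraint at x*: wheel time 94/94 (tight); labor 44/44 (tight); kiln 29/44 (slack 15).
By complementary slackness, y = 0 for the non-binding constraint.
From A_Bᵀ y = c: 2·y_wheel time + 6·y_labor = 52; 6·y_wheel time + 1·y_labor = 20.
→ y_wheel time = 2 and y_labor = 8.
Δz = y_labor·Δb = 8 × (-1) = -8, so new z* = 540 − 8 = 532.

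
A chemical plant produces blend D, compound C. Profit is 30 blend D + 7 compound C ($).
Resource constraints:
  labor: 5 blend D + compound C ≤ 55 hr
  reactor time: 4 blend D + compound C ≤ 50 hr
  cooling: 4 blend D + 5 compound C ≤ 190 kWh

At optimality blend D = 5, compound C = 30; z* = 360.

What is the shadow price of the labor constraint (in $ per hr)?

2

Check each constraint at x*: labor 55/55 (tight); reactor time 50/50 (tight); cooling 170/190 (slack 20).
Since cooling is not tight, its dual is 0.
Dual feasibility on the basic columns requires 5·y_labor + 4·y_reactor time = 30, 1·y_labor + 1·y_reactor time = 7.
→ y_labor = 2 and y_reactor time = 5.
Shadow price of labor = 2.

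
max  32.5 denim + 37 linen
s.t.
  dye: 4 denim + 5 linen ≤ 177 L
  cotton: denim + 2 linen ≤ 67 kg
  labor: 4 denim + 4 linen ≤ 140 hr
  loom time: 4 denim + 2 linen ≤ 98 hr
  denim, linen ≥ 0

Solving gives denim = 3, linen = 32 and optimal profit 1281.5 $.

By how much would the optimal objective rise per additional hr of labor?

7

Check each constraint at x*: dye 172/177 (slack 5); cotton 67/67 (tight); labor 140/140 (tight); loom time 76/98 (slack 22).
Since dye, loom time are not tight, their duals are 0.
Dual feasibility on the basic columns requires 1·y_cotton + 4·y_labor = 32.5, 2·y_cotton + 4·y_labor = 37.
This yields shadow prices y_cotton = 4.5, y_labor = 7.
Shadow price of labor = 7.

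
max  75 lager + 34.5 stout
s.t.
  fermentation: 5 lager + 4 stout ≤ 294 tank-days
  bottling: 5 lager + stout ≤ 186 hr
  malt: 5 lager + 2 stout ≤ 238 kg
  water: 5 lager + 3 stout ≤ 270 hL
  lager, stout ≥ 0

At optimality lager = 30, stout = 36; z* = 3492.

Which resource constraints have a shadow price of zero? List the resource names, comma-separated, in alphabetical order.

fermentation: 294/294 (binding)
bottling: 186/186 (binding)
malt: 222/238 (slack 16)
water: 258/270 (slack 12)
By complementary slackness, a constraint with positive slack has shadow price 0 → malt, water.

malt, water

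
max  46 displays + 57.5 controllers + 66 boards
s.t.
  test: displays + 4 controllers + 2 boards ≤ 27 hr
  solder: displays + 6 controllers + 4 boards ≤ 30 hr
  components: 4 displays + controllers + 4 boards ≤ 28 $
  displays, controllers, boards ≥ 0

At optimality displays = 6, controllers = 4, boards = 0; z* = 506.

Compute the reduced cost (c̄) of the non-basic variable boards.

Binding: solder and components. Non-binding: test (5 unused).
By complementary slackness, y = 0 for the non-binding constraint.
The binding rows give the dual system: 1·y_solder + 4·y_components = 46 and 6·y_solder + 1·y_components = 57.5.
→ y_solder = 8 and y_components = 9.5.
Reduced cost of boards: c₃ − yᵀa₃ = 66 − (8·4 + 9.5·4) = 66 − 70 = -4.

-4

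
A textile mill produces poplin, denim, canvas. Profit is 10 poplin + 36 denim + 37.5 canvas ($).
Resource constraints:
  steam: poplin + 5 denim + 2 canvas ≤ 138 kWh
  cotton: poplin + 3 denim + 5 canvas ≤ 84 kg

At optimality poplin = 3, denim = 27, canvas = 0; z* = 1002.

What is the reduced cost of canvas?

Check each constraint at x*: steam 138/138 (tight); cotton 84/84 (tight).
Dual feasibility on the basic columns requires 1·y_steam + 1·y_cotton = 10, 5·y_steam + 3·y_cotton = 36.
This yields shadow prices y_steam = 3, y_cotton = 7.
Reduced cost of canvas: c₃ − yᵀa₃ = 37.5 − (3·2 + 7·5) = 37.5 − 41 = -3.5.

-3.5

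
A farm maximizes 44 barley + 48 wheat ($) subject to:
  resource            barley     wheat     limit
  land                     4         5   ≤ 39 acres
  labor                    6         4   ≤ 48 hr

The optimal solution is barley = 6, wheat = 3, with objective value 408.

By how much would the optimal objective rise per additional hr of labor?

2

Both land and labor are binding at x*.
The binding rows give the dual system: 4·y_land + 6·y_labor = 44 and 5·y_land + 4·y_labor = 48.
Solving: y_land = 8, y_labor = 2.
Shadow price of labor = 2.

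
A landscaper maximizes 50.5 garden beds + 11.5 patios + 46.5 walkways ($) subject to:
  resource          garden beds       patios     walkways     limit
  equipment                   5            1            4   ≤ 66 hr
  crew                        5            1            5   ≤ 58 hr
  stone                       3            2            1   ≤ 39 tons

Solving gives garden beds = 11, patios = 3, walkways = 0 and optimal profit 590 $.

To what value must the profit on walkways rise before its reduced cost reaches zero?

48.5

At the optimum: equipment uses 58 of 66 (slack = 8); crew uses 58 of 58 (binding); stone uses 39 of 39 (binding).
Since equipment is not tight, its dual is 0.
From A_Bᵀ y = c: 5·y_crew + 3·y_stone = 50.5; 1·y_crew + 2·y_stone = 11.5.
→ y_crew = 9.5 and y_stone = 1.
walkways enters the basis when its profit ≥ yᵀa₃ = 9.5·5 + 1·1 = 48.5.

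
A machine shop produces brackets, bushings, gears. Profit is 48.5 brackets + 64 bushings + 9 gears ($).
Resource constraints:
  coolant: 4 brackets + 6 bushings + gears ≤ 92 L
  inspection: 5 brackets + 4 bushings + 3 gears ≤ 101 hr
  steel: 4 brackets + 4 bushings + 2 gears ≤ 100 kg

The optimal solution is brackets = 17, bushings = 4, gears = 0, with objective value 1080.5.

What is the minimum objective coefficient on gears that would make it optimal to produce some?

Check each constraint at x*: coolant 92/92 (tight); inspection 101/101 (tight); steel 84/100 (slack 16).
Slack constraints have shadow price 0 (complementary slackness).
From A_Bᵀ y = c: 4·y_coolant + 5·y_inspection = 48.5; 6·y_coolant + 4·y_inspection = 64.
Solving: y_coolant = 9, y_inspection = 2.5.
gears enters the basis when its profit ≥ yᵀa₃ = 9·1 + 2.5·3 = 16.5.

16.5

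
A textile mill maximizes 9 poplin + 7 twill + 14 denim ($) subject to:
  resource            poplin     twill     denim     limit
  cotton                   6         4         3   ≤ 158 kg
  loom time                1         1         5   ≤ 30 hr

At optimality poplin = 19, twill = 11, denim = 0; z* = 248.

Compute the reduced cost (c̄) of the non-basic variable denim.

-4

Both cotton and loom time are binding at x*.
The binding rows give the dual system: 6·y_cotton + 1·y_loom time = 9 and 4·y_cotton + 1·y_loom time = 7.
→ y_cotton = 1 and y_loom time = 3.
Reduced cost of denim: c₃ − yᵀa₃ = 14 − (1·3 + 3·5) = 14 − 18 = -4.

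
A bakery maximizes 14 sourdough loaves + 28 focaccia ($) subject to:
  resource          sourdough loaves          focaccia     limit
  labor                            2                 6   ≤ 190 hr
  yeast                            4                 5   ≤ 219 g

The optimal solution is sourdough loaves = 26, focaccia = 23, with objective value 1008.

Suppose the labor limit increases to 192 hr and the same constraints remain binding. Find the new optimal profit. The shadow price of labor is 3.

1014

Δb = 2, so new z* = 1008 + (3)·(2) = 1008 + 6 = 1014.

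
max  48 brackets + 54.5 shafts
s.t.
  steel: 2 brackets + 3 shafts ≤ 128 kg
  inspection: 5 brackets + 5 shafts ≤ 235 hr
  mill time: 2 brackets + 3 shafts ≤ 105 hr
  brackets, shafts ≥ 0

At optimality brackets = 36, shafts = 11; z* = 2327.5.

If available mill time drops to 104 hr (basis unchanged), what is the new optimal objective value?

2321

At the optimum: steel uses 105 of 128 (slack = 23); inspection uses 235 of 235 (binding); mill time uses 105 of 105 (binding).
By complementary slackness, y = 0 for the non-binding constraint.
Dual feasibility on the basic columns requires 5·y_inspection + 2·y_mill time = 48, 5·y_inspection + 3·y_mill time = 54.5.
→ y_inspection = 7 and y_mill time = 6.5.
Δz = y_mill time·Δb = 6.5 × (-1) = -6.5, so new z* = 2327.5 − 6.5 = 2321.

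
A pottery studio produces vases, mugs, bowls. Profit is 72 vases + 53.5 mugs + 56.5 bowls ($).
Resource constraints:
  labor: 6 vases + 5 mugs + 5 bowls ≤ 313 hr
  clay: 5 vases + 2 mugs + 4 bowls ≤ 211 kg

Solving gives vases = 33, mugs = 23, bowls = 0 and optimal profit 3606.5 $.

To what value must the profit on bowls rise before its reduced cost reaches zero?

Both labor and clay are binding at x*.
Dual feasibility on the basic columns requires 6·y_labor + 5·y_clay = 72, 5·y_labor + 2·y_clay = 53.5.
Solving: y_labor = 9.5, y_clay = 3.
bowls enters the basis when its profit ≥ yᵀa₃ = 9.5·5 + 3·4 = 59.5.

59.5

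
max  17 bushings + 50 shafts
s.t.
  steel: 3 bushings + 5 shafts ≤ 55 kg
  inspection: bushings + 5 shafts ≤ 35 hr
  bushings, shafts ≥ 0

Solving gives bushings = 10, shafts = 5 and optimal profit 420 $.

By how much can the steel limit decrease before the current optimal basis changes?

Binding constraints: steel, inspection. The basis is B = [[3,5],[1,5]] with det 10.
Per unit decrease in steel, x* moves by d = (-0.5, 0.1).
The basis stays optimal until bushings reaches 0; allowable decrease = 20 kg.

20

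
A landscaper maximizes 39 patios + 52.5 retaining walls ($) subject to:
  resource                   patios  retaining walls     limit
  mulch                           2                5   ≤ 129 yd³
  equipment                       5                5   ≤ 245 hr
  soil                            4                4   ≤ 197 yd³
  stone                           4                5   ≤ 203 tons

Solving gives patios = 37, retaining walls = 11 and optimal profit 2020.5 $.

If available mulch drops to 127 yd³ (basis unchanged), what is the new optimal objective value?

2017.5

At the optimum: mulch uses 129 of 129 (binding); equipment uses 240 of 245 (slack = 5); soil uses 192 of 197 (slack = 5); stone uses 203 of 203 (binding).
Since equipment, soil are not tight, their duals are 0.
The binding rows give the dual system: 2·y_mulch + 4·y_stone = 39 and 5·y_mulch + 5·y_stone = 52.5.
This yields shadow prices y_mulch = 1.5, y_stone = 9.
Δz = y_mulch·Δb = 1.5 × (-2) = -3, so new z* = 2020.5 − 3 = 2017.5.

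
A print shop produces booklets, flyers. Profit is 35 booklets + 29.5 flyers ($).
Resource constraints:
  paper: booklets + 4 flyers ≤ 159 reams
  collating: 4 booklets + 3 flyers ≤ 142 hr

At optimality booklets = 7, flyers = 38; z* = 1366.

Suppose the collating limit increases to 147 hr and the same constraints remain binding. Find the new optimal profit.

1408.5

Both paper and collating are binding at x*.
From A_Bᵀ y = c: 1·y_paper + 4·y_collating = 35; 4·y_paper + 3·y_collating = 29.5.
Solving: y_paper = 1, y_collating = 8.5.
Δz = y_collating·Δb = 8.5 × (5) = 42.5, so new z* = 1366 + 42.5 = 1408.5.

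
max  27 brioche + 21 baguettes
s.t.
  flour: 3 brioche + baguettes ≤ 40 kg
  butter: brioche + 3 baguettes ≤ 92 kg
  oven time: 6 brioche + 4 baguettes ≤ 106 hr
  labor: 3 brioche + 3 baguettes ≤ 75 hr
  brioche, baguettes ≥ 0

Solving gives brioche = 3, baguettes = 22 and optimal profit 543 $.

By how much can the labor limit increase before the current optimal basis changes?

Binding constraints: oven time, labor. The basis is B = [[6,4],[3,3]] with det 6.
Per unit increase in labor, x* moves by d = (-0.6667, 1).
The basis stays optimal until brioche reaches 0; allowable increase = 4.5 hr.

4.5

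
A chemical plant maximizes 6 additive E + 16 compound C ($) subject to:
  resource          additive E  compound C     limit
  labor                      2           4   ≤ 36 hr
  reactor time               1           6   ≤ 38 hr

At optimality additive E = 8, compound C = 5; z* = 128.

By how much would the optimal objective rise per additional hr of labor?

2.5

Both labor and reactor time are binding at x*.
Dual feasibility on the basic columns requires 2·y_labor + 1·y_reactor time = 6, 4·y_labor + 6·y_reactor time = 16.
This yields shadow prices y_labor = 2.5, y_reactor time = 1.
Shadow price of labor = 2.5.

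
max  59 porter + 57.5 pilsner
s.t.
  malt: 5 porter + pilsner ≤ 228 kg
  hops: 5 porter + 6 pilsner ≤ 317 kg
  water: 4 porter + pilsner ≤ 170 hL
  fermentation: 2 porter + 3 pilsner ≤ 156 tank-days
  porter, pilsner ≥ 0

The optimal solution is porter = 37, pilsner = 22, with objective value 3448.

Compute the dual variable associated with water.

At the optimum: malt uses 207 of 228 (slack = 21); hops uses 317 of 317 (binding); water uses 170 of 170 (binding); fermentation uses 140 of 156 (slack = 16).
Since malt, fermentation are not tight, their duals are 0.
The binding rows give the dual system: 5·y_hops + 4·y_water = 59 and 6·y_hops + 1·y_water = 57.5.
This yields shadow prices y_hops = 9, y_water = 3.5.
Shadow price of water = 3.5.

3.5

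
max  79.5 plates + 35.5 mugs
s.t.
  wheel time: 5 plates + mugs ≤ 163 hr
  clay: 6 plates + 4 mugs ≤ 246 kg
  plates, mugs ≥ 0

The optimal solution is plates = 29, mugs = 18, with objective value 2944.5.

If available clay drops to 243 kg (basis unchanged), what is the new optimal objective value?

2923.5

At the optimum: wheel time uses 163 of 163 (binding); clay uses 246 of 246 (binding).
Dual feasibility on the basic columns requires 5·y_wheel time + 6·y_clay = 79.5, 1·y_wheel time + 4·y_clay = 35.5.
This yields shadow prices y_wheel time = 7.5, y_clay = 7.
Δz = y_clay·Δb = 7 × (-3) = -21, so new z* = 2944.5 − 21 = 2923.5.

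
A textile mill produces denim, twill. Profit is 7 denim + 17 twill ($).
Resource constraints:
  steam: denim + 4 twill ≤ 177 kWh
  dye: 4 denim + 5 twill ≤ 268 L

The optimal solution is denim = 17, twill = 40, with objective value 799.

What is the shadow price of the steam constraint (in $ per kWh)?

At the optimum: steam uses 177 of 177 (binding); dye uses 268 of 268 (binding).
Dual feasibility on the basic columns requires 1·y_steam + 4·y_dye = 7, 4·y_steam + 5·y_dye = 17.
This yields shadow prices y_steam = 3, y_dye = 1.
Shadow price of steam = 3.

3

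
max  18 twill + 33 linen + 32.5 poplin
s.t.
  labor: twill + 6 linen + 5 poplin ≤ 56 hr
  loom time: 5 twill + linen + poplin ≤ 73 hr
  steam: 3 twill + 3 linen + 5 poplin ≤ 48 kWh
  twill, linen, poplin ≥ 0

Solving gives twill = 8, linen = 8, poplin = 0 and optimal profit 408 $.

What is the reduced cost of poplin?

-7.5

Check each constraint at x*: labor 56/56 (tight); loom time 48/73 (slack 25); steam 48/48 (tight).
By complementary slackness, y = 0 for the non-binding constraint.
From A_Bᵀ y = c: 1·y_labor + 3·y_steam = 18; 6·y_labor + 3·y_steam = 33.
Solving: y_labor = 3, y_steam = 5.
Reduced cost of poplin: c₃ − yᵀa₃ = 32.5 − (3·5 + 5·5) = 32.5 − 40 = -7.5.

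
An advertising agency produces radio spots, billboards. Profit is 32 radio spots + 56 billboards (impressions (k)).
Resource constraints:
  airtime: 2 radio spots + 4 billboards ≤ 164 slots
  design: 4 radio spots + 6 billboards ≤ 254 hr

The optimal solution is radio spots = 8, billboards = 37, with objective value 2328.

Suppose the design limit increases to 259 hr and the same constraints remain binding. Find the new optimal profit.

2348

Check each constraint at x*: airtime 164/164 (tight); design 254/254 (tight).
Dual feasibility on the basic columns requires 2·y_airtime + 4·y_design = 32, 4·y_airtime + 6·y_design = 56.
Solving: y_airtime = 8, y_design = 4.
Δz = y_design·Δb = 4 × (5) = 20, so new z* = 2328 + 20 = 2348.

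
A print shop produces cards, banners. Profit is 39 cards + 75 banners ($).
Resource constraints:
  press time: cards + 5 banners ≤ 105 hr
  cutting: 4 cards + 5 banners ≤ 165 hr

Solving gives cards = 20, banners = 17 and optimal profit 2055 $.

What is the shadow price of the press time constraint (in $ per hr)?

At the optimum: press time uses 105 of 105 (binding); cutting uses 165 of 165 (binding).
From A_Bᵀ y = c: 1·y_press time + 4·y_cutting = 39; 5·y_press time + 5·y_cutting = 75.
This yields shadow prices y_press time = 7, y_cutting = 8.
Shadow price of press time = 7.

7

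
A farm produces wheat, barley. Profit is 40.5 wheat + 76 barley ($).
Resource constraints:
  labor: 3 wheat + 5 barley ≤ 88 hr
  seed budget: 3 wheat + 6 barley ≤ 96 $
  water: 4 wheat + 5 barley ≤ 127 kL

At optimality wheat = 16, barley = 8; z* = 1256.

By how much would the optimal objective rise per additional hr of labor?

Check each constraint at x*: labor 88/88 (tight); seed budget 96/96 (tight); water 104/127 (slack 23).
Slack constraints have shadow price 0 (complementary slackness).
From A_Bᵀ y = c: 3·y_labor + 3·y_seed budget = 40.5; 5·y_labor + 6·y_seed budget = 76.
This yields shadow prices y_labor = 5, y_seed budget = 8.5.
Shadow price of labor = 5.

5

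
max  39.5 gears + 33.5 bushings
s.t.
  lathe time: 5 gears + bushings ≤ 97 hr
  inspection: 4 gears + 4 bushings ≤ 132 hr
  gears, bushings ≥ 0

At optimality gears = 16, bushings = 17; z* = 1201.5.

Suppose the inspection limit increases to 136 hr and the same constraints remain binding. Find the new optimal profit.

1233.5

At the optimum: lathe time uses 97 of 97 (binding); inspection uses 132 of 132 (binding).
Dual feasibility on the basic columns requires 5·y_lathe time + 4·y_inspection = 39.5, 1·y_lathe time + 4·y_inspection = 33.5.
→ y_lathe time = 1.5 and y_inspection = 8.
Δz = y_inspection·Δb = 8 × (4) = 32, so new z* = 1201.5 + 32 = 1233.5.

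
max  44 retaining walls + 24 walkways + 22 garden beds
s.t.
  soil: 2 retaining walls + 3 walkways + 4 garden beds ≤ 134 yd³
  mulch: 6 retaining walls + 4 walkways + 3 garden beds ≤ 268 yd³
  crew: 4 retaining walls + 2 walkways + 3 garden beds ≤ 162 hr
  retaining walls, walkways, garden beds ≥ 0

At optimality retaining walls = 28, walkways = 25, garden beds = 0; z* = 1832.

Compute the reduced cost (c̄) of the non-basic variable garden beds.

At the optimum: soil uses 131 of 134 (slack = 3); mulch uses 268 of 268 (binding); crew uses 162 of 162 (binding).
Slack constraints have shadow price 0 (complementary slackness).
The binding rows give the dual system: 6·y_mulch + 4·y_crew = 44 and 4·y_mulch + 2·y_crew = 24.
Solving: y_mulch = 2, y_crew = 8.
Reduced cost of garden beds: c₃ − yᵀa₃ = 22 − (2·3 + 8·3) = 22 − 30 = -8.

-8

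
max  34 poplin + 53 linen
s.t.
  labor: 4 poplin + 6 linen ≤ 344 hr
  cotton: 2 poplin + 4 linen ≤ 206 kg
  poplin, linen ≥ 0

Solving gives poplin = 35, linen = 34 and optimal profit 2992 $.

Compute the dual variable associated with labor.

Both labor and cotton are binding at x*.
The binding rows give the dual system: 4·y_labor + 2·y_cotton = 34 and 6·y_labor + 4·y_cotton = 53.
Solving: y_labor = 7.5, y_cotton = 2.
Shadow price of labor = 7.5.

7.5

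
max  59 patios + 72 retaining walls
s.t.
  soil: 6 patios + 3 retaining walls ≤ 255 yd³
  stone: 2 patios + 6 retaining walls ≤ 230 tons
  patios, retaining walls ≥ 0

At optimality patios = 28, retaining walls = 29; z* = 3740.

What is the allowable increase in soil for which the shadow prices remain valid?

435

Binding constraints: soil, stone. The basis is B = [[6,3],[2,6]] with det 30.
Per unit increase in soil, x* moves by d = (0.2, -0.0667).
The basis stays optimal until retaining walls reaches 0; allowable increase = 435 yd³.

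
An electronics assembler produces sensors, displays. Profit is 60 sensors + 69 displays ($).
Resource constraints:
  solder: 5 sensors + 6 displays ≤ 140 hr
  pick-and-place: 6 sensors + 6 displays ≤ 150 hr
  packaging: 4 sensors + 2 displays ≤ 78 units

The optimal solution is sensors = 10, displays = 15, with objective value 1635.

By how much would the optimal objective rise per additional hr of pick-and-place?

2.5

Binding: solder and pick-and-place. Non-binding: packaging (8 unused).
Since packaging is not tight, its dual is 0.
The binding rows give the dual system: 5·y_solder + 6·y_pick-and-place = 60 and 6·y_solder + 6·y_pick-and-place = 69.
Solving: y_solder = 9, y_pick-and-place = 2.5.
Shadow price of pick-and-place = 2.5.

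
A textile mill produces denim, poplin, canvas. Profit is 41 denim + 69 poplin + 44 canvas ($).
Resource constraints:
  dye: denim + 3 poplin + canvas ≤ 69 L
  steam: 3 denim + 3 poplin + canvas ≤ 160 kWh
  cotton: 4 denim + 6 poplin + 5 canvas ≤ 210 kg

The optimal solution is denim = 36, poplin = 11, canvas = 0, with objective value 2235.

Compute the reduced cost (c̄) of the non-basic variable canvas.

Check each constraint at x*: dye 69/69 (tight); steam 141/160 (slack 19); cotton 210/210 (tight).
Since steam is not tight, its dual is 0.
The binding rows give the dual system: 1·y_dye + 4·y_cotton = 41 and 3·y_dye + 6·y_cotton = 69.
→ y_dye = 5 and y_cotton = 9.
Reduced cost of canvas: c₃ − yᵀa₃ = 44 − (5·1 + 9·5) = 44 − 50 = -6.

-6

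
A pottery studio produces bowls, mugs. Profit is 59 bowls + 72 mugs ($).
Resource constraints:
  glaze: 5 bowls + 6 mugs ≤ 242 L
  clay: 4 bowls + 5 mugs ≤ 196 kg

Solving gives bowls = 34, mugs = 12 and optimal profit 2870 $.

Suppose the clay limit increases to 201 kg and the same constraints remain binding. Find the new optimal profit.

2900

Both glaze and clay are binding at x*.
From A_Bᵀ y = c: 5·y_glaze + 4·y_clay = 59; 6·y_glaze + 5·y_clay = 72.
This yields shadow prices y_glaze = 7, y_clay = 6.
Δz = y_clay·Δb = 6 × (5) = 30, so new z* = 2870 + 30 = 2900.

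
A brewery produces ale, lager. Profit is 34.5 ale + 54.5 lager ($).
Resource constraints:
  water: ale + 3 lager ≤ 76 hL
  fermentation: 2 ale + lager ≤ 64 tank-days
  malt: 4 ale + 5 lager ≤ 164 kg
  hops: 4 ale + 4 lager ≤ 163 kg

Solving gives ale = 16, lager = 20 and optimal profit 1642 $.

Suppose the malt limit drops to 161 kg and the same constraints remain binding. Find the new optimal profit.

1621

Check each constraint at x*: water 76/76 (tight); fermentation 52/64 (slack 12); malt 164/164 (tight); hops 144/163 (slack 19).
Since fermentation, hops are not tight, their duals are 0.
The binding rows give the dual system: 1·y_water + 4·y_malt = 34.5 and 3·y_water + 5·y_malt = 54.5.
→ y_water = 6.5 and y_malt = 7.
Δz = y_malt·Δb = 7 × (-3) = -21, so new z* = 1642 − 21 = 1621.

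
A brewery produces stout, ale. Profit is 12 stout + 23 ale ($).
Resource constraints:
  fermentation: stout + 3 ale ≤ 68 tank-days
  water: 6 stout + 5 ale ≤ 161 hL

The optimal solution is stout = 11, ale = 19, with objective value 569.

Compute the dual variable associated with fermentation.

6

At the optimum: fermentation uses 68 of 68 (binding); water uses 161 of 161 (binding).
From A_Bᵀ y = c: 1·y_fermentation + 6·y_water = 12; 3·y_fermentation + 5·y_water = 23.
Solving: y_fermentation = 6, y_water = 1.
Shadow price of fermentation = 6.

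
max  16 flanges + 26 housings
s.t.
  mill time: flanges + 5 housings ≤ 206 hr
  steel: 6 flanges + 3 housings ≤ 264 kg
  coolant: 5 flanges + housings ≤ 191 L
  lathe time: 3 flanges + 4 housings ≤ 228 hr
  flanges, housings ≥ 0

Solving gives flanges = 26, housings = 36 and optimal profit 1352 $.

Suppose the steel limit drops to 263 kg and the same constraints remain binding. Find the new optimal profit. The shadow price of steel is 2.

Δb = -1, so new z* = 1352 + (2)·(-1) = 1352 − 2 = 1350.

1350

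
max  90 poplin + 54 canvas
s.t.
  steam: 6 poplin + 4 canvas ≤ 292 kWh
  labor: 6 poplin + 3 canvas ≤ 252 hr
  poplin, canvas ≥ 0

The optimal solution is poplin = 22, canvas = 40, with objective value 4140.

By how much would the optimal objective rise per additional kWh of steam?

Check each constraint at x*: steam 292/292 (tight); labor 252/252 (tight).
From A_Bᵀ y = c: 6·y_steam + 6·y_labor = 90; 4·y_steam + 3·y_labor = 54.
→ y_steam = 9 and y_labor = 6.
Shadow price of steam = 9.

9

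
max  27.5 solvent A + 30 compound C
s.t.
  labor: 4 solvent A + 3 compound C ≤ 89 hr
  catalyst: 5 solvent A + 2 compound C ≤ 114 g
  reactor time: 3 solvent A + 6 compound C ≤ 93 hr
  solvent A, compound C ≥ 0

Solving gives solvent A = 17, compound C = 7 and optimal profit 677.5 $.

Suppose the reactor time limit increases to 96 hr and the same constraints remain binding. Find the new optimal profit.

At the optimum: labor uses 89 of 89 (binding); catalyst uses 99 of 114 (slack = 15); reactor time uses 93 of 93 (binding).
Since catalyst is not tight, its dual is 0.
The binding rows give the dual system: 4·y_labor + 3·y_reactor time = 27.5 and 3·y_labor + 6·y_reactor time = 30.
→ y_labor = 5 and y_reactor time = 2.5.
Δz = y_reactor time·Δb = 2.5 × (3) = 7.5, so new z* = 677.5 + 7.5 = 685.

685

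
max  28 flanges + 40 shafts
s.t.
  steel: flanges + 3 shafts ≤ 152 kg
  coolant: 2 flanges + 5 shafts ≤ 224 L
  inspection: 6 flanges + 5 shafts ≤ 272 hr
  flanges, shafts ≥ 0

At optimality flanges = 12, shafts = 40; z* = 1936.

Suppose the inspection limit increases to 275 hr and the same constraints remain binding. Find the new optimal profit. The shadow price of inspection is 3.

Δb = 3, so new z* = 1936 + (3)·(3) = 1936 + 9 = 1945.

1945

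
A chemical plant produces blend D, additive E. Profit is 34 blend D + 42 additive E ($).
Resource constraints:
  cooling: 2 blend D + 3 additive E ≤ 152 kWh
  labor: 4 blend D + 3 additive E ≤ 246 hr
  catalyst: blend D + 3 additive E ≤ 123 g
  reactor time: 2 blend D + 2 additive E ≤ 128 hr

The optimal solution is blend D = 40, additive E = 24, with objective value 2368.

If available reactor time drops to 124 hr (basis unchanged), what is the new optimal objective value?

2332

Binding: cooling and reactor time. Non-binding: labor (14 unused), catalyst (11 unused).
Since labor, catalyst are not tight, their duals are 0.
Dual feasibility on the basic columns requires 2·y_cooling + 2·y_reactor time = 34, 3·y_cooling + 2·y_reactor time = 42.
→ y_cooling = 8 and y_reactor time = 9.
Δz = y_reactor time·Δb = 9 × (-4) = -36, so new z* = 2368 − 36 = 2332.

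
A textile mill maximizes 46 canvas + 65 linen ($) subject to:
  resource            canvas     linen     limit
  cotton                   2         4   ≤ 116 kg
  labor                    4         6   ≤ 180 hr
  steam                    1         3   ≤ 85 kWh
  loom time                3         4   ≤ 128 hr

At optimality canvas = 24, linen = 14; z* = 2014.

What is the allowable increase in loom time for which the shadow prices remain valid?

Binding constraints: labor, loom time. The basis is B = [[4,6],[3,4]] with det -2.
Per unit increase in loom time, x* moves by d = (3, -2).
The basis stays optimal until linen reaches 0; allowable increase = 7 hr.

7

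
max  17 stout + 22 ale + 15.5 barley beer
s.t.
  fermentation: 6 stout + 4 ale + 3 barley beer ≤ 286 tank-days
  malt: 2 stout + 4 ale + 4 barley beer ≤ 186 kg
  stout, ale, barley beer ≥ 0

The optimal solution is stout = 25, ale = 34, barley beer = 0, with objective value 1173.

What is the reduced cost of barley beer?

-5

Check each constraint at x*: fermentation 286/286 (tight); malt 186/186 (tight).
From A_Bᵀ y = c: 6·y_fermentation + 2·y_malt = 17; 4·y_fermentation + 4·y_malt = 22.
→ y_fermentation = 1.5 and y_malt = 4.
Reduced cost of barley beer: c₃ − yᵀa₃ = 15.5 − (1.5·3 + 4·4) = 15.5 − 20.5 = -5.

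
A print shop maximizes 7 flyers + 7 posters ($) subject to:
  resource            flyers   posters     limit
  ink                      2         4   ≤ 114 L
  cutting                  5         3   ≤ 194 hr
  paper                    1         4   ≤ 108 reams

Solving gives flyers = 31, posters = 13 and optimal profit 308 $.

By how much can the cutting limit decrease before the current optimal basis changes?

87.5

Binding constraints: ink, cutting. The basis is B = [[2,4],[5,3]] with det -14.
Per unit decrease in cutting, x* moves by d = (-0.2857, 0.1429).
The basis stays optimal until paper becomes binding; allowable decrease = 87.5 hr.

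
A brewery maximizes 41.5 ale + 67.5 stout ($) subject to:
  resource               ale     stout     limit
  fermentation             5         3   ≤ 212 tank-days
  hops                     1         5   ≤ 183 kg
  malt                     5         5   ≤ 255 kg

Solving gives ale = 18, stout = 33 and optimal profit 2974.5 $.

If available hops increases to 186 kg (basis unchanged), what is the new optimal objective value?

Check each constraint at x*: fermentation 189/212 (slack 23); hops 183/183 (tight); malt 255/255 (tight).
Slack constraints have shadow price 0 (complementary slackness).
The binding rows give the dual system: 1·y_hops + 5·y_malt = 41.5 and 5·y_hops + 5·y_malt = 67.5.
This yields shadow prices y_hops = 6.5, y_malt = 7.
Δz = y_hops·Δb = 6.5 × (3) = 19.5, so new z* = 2974.5 + 19.5 = 2994.

2994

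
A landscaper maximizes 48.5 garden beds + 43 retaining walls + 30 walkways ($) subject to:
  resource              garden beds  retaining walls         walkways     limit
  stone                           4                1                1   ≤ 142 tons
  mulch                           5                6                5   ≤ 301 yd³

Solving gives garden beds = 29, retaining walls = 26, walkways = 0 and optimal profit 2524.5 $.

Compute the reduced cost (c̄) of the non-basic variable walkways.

-6.5

Check each constraint at x*: stone 142/142 (tight); mulch 301/301 (tight).
The binding rows give the dual system: 4·y_stone + 5·y_mulch = 48.5 and 1·y_stone + 6·y_mulch = 43.
This yields shadow prices y_stone = 4, y_mulch = 6.5.
Reduced cost of walkways: c₃ − yᵀa₃ = 30 − (4·1 + 6.5·5) = 30 − 36.5 = -6.5.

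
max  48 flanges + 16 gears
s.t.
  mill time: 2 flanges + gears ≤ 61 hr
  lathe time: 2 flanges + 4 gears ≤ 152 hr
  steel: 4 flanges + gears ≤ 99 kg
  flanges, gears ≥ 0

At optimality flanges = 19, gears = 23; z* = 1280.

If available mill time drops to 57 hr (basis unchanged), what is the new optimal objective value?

Check each constraint at x*: mill time 61/61 (tight); lathe time 130/152 (slack 22); steel 99/99 (tight).
Since lathe time is not tight, its dual is 0.
The binding rows give the dual system: 2·y_mill time + 4·y_steel = 48 and 1·y_mill time + 1·y_steel = 16.
Solving: y_mill time = 8, y_steel = 8.
Δz = y_mill time·Δb = 8 × (-4) = -32, so new z* = 1280 − 32 = 1248.

1248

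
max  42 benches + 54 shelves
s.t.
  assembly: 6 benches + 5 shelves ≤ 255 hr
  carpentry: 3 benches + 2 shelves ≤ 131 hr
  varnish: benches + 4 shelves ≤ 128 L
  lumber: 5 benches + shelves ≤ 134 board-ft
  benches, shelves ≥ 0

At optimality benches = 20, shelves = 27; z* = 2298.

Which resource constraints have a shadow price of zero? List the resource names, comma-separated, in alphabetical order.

assembly: 255/255 (binding)
carpentry: 114/131 (slack 17)
varnish: 128/128 (binding)
lumber: 127/134 (slack 7)
By complementary slackness, a constraint with positive slack has shadow price 0 → carpentry, lumber.

carpentry, lumber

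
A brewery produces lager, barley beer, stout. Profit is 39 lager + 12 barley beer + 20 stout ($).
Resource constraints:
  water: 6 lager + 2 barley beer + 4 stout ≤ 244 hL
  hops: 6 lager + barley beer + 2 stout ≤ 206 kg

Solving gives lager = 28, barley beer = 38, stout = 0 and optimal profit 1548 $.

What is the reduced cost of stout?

Check each constraint at x*: water 244/244 (tight); hops 206/206 (tight).
The binding rows give the dual system: 6·y_water + 6·y_hops = 39 and 2·y_water + 1·y_hops = 12.
This yields shadow prices y_water = 5.5, y_hops = 1.
Reduced cost of stout: c₃ − yᵀa₃ = 20 − (5.5·4 + 1·2) = 20 − 24 = -4.

-4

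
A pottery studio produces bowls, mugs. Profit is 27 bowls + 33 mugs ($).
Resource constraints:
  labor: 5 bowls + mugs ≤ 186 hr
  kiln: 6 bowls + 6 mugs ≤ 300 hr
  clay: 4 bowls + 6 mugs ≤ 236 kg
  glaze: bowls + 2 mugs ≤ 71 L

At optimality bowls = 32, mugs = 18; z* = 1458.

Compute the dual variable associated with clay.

3

At the optimum: labor uses 178 of 186 (slack = 8); kiln uses 300 of 300 (binding); clay uses 236 of 236 (binding); glaze uses 68 of 71 (slack = 3).
Slack constraints have shadow price 0 (complementary slackness).
The binding rows give the dual system: 6·y_kiln + 4·y_clay = 27 and 6·y_kiln + 6·y_clay = 33.
Solving: y_kiln = 2.5, y_clay = 3.
Shadow price of clay = 3.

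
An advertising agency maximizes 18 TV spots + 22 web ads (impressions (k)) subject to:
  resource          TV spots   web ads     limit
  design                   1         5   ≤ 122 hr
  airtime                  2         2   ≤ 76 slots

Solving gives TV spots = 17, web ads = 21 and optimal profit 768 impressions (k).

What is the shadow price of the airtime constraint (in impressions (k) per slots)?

Both design and airtime are binding at x*.
From A_Bᵀ y = c: 1·y_design + 2·y_airtime = 18; 5·y_design + 2·y_airtime = 22.
→ y_design = 1 and y_airtime = 8.5.
Shadow price of airtime = 8.5.

8.5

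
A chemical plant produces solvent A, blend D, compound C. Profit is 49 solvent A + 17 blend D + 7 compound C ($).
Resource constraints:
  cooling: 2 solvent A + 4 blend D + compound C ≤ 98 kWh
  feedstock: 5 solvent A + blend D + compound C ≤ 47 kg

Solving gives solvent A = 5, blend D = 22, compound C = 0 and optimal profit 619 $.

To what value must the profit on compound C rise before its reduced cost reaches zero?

11

Check each constraint at x*: cooling 98/98 (tight); feedstock 47/47 (tight).
The binding rows give the dual system: 2·y_cooling + 5·y_feedstock = 49 and 4·y_cooling + 1·y_feedstock = 17.
→ y_cooling = 2 and y_feedstock = 9.
compound C enters the basis when its profit ≥ yᵀa₃ = 2·1 + 9·1 = 11.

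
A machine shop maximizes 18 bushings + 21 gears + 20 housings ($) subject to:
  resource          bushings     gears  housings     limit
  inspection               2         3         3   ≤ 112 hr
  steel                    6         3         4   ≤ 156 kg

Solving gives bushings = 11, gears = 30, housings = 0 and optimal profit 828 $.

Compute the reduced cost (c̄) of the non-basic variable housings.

-2

Both inspection and steel are binding at x*.
From A_Bᵀ y = c: 2·y_inspection + 6·y_steel = 18; 3·y_inspection + 3·y_steel = 21.
This yields shadow prices y_inspection = 6, y_steel = 1.
Reduced cost of housings: c₃ − yᵀa₃ = 20 − (6·3 + 1·4) = 20 − 22 = -2.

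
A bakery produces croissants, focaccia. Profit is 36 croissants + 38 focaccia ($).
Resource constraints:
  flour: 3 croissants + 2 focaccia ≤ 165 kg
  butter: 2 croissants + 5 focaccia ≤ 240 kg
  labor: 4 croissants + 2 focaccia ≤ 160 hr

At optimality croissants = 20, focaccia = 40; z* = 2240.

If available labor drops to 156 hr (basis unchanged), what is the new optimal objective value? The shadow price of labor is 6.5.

Δb = -4, so new z* = 2240 + (6.5)·(-4) = 2240 − 26 = 2214.

2214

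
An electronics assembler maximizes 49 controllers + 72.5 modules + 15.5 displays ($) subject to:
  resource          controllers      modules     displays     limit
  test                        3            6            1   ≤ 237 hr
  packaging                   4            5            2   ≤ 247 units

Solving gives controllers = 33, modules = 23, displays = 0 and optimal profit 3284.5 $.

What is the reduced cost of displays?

-6.5

At the optimum: test uses 237 of 237 (binding); packaging uses 247 of 247 (binding).
From A_Bᵀ y = c: 3·y_test + 4·y_packaging = 49; 6·y_test + 5·y_packaging = 72.5.
Solving: y_test = 5, y_packaging = 8.5.
Reduced cost of displays: c₃ − yᵀa₃ = 15.5 − (5·1 + 8.5·2) = 15.5 − 22 = -6.5.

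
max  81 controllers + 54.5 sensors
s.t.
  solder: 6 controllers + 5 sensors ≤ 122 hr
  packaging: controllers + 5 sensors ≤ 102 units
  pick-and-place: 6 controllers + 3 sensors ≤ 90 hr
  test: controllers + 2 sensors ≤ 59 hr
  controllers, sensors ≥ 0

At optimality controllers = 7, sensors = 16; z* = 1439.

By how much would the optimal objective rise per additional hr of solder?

7

Check each constraint at x*: solder 122/122 (tight); packaging 87/102 (slack 15); pick-and-place 90/90 (tight); test 39/59 (slack 20).
By complementary slackness, y = 0 for the non-binding constraints.
The binding rows give the dual system: 6·y_solder + 6·y_pick-and-place = 81 and 5·y_solder + 3·y_pick-and-place = 54.5.
This yields shadow prices y_solder = 7, y_pick-and-place = 6.5.
Shadow price of solder = 7.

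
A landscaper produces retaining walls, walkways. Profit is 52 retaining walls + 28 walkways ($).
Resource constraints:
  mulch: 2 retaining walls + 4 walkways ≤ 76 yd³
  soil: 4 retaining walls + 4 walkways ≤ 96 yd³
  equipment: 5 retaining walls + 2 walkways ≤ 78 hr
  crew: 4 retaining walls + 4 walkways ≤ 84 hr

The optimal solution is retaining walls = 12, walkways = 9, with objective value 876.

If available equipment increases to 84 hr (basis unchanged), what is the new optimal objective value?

924

At the optimum: mulch uses 60 of 76 (slack = 16); soil uses 84 of 96 (slack = 12); equipment uses 78 of 78 (binding); crew uses 84 of 84 (binding).
Slack constraints have shadow price 0 (complementary slackness).
Dual feasibility on the basic columns requires 5·y_equipment + 4·y_crew = 52, 2·y_equipment + 4·y_crew = 28.
→ y_equipment = 8 and y_crew = 3.
Δz = y_equipment·Δb = 8 × (6) = 48, so new z* = 876 + 48 = 924.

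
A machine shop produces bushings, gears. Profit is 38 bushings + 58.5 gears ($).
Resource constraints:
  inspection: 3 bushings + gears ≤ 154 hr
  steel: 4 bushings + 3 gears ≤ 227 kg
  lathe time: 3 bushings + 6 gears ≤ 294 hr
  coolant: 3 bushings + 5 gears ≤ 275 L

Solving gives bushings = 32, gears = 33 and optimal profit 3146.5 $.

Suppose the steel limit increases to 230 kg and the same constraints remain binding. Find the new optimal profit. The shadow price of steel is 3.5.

Δb = 3, so new z* = 3146.5 + (3.5)·(3) = 3146.5 + 10.5 = 3157.

3157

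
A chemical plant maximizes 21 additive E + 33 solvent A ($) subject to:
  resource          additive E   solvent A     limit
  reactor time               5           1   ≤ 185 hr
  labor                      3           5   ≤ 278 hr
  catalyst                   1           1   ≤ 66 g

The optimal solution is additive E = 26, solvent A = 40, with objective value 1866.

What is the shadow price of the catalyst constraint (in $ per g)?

3

Check each constraint at x*: reactor time 170/185 (slack 15); labor 278/278 (tight); catalyst 66/66 (tight).
Slack constraints have shadow price 0 (complementary slackness).
The binding rows give the dual system: 3·y_labor + 1·y_catalyst = 21 and 5·y_labor + 1·y_catalyst = 33.
Solving: y_labor = 6, y_catalyst = 3.
Shadow price of catalyst = 3.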